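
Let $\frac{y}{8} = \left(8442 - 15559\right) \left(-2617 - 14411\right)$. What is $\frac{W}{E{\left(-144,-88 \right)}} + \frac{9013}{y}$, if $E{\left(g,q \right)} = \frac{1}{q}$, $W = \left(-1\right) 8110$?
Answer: $\frac{691917190534453}{969506208} \approx 7.1368 \cdot 10^{5}$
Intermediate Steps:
$W = -8110$
$y = 969506208$ ($y = 8 \left(8442 - 15559\right) \left(-2617 - 14411\right) = 8 \left(\left(-7117\right) \left(-17028\right)\right) = 8 \cdot 121188276 = 969506208$)
$\frac{W}{E{\left(-144,-88 \right)}} + \frac{9013}{y} = - \frac{8110}{\frac{1}{-88}} + \frac{9013}{969506208} = - \frac{8110}{- \frac{1}{88}} + 9013 \cdot \frac{1}{969506208} = \left(-8110\right) \left(-88\right) + \frac{9013}{969506208} = 713680 + \frac{9013}{969506208} = \frac{691917190534453}{969506208}$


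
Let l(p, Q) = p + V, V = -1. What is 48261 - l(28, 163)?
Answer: 48234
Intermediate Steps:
l(p, Q) = -1 + p (l(p, Q) = p - 1 = -1 + p)
48261 - l(28, 163) = 48261 - (-1 + 28) = 48261 - 1*27 = 48261 - 27 = 48234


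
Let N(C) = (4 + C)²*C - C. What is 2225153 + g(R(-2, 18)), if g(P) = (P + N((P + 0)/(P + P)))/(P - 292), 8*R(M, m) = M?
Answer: 5202407639/2338 ≈ 2.2252e+6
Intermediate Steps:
R(M, m) = M/8
N(C) = -C + C*(4 + C)² (N(C) = C*(4 + C)² - C = -C + C*(4 + C)²)
g(P) = (77/8 + P)/(-292 + P) (g(P) = (P + ((P + 0)/(P + P))*(-1 + (4 + (P + 0)/(P + P))²))/(P - 292) = (P + (P/((2*P)))*(-1 + (4 + P/((2*P)))²))/(-292 + P) = (P + (P*(1/(2*P)))*(-1 + (4 + P*(1/(2*P)))²))/(-292 + P) = (P + (-1 + (4 + ½)²)/2)/(-292 + P) = (P + (-1 + (9/2)²)/2)/(-292 + P) = (P + (-1 + 81/4)/2)/(-292 + P) = (P + (½)*(77/4))/(-292 + P) = (P + 77/8)/(-292 + P) = (77/8 + P)/(-292 + P))
2225153 + g(R(-2, 18)) = 2225153 + (77/8 + (⅛)*(-2))/(-292 + (⅛)*(-2)) = 2225153 + (77/8 - ¼)/(-292 - ¼) = 2225153 + (75/8)/(-1169/4) = 2225153 - 4/1169*75/8 = 2225153 - 75/2338 = 5202407639/2338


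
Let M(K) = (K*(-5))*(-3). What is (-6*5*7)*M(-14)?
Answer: 44100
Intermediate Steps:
M(K) = 15*K (M(K) = -5*K*(-3) = 15*K)
(-6*5*7)*M(-14) = (-6*5*7)*(15*(-14)) = -30*7*(-210) = -210*(-210) = 44100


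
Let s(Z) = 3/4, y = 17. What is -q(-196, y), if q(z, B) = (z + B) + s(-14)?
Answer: 713/4 ≈ 178.25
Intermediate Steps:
s(Z) = 3/4 (s(Z) = 3*(1/4) = 3/4)
q(z, B) = 3/4 + B + z (q(z, B) = (z + B) + 3/4 = (B + z) + 3/4 = 3/4 + B + z)
-q(-196, y) = -(3/4 + 17 - 196) = -1*(-713/4) = 713/4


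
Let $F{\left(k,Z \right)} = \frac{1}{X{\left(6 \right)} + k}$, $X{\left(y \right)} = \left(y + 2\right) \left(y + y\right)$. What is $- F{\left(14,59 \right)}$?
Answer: $- \frac{1}{110} \approx -0.0090909$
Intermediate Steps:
$X{\left(y \right)} = 2 y \left(2 + y\right)$ ($X{\left(y \right)} = \left(2 + y\right) 2 y = 2 y \left(2 + y\right)$)
$F{\left(k,Z \right)} = \frac{1}{96 + k}$ ($F{\left(k,Z \right)} = \frac{1}{2 \cdot 6 \left(2 + 6\right) + k} = \frac{1}{2 \cdot 6 \cdot 8 + k} = \frac{1}{96 + k}$)
$- F{\left(14,59 \right)} = - \frac{1}{96 + 14} = - \frac{1}{110}$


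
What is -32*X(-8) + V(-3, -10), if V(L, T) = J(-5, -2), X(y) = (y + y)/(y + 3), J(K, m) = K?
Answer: -537/5 ≈ -107.40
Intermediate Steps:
X(y) = 2*y/(3 + y) (X(y) = (2*y)/(3 + y) = 2*y/(3 + y))
V(L, T) = -5
-32*X(-8) + V(-3, -10) = -64*(-8)/(3 - 8) - 5 = -64*(-8)/(-5) - 5 = -64*(-8)*(-1)/5 - 5 = -32*16/5 - 5 = -512/5 - 5 = -537/5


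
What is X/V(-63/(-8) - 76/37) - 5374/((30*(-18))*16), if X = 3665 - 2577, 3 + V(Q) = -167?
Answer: -24961/4320 ≈ -5.7780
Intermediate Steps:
V(Q) = -170 (V(Q) = -3 - 167 = -170)
X = 1088
X/V(-63/(-8) - 76/37) - 5374/((30*(-18))*16) = 1088/(-170) - 5374/((30*(-18))*16) = 1088*(-1/170) - 5374/((-540*16)) = -32/5 - 5374/(-8640) = -32/5 - 5374*(-1/8640) = -32/5 + 2687/4320 = -24961/4320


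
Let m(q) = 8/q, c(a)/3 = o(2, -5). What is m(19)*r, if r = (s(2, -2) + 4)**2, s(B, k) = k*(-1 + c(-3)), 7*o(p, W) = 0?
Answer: 288/19 ≈ 15.158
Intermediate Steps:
o(p, W) = 0 (o(p, W) = (1/7)*0 = 0)
c(a) = 0 (c(a) = 3*0 = 0)
s(B, k) = -k (s(B, k) = k*(-1 + 0) = k*(-1) = -k)
r = 36 (r = (-1*(-2) + 4)**2 = (2 + 4)**2 = 6**2 = 36)
m(19)*r = (8/19)*36 = 288/19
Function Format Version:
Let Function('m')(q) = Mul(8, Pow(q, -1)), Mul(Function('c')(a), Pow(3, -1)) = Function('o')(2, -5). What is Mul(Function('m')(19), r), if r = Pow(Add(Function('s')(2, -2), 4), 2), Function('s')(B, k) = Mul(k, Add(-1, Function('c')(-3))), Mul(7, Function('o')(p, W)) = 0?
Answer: Rational(288, 19) ≈ 15.158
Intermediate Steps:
Function('o')(p, W) = 0 (Function('o')(p, W) = Mul(Rational(1, 7), 0) = 0)
Function('c')(a) = 0 (Function('c')(a) = Mul(3, 0) = 0)
Function('s')(B, k) = Mul(-1, k) (Function('s')(B, k) = Mul(k, Add(-1, 0)) = Mul(k, -1) = Mul(-1, k))
r = 36 (r = Pow(Add(Mul(-1, -2), 4), 2) = Pow(Add(2, 4), 2) = Pow(6, 2) = 36)
Mul(Function('m')(19), r) = Mul(Mul(8, Pow(19, -1)), 36) = Mul(Mul(8, Rational(1, 19)), 36) = Mul(Rational(8, 19), 36) = Rational(288, 19)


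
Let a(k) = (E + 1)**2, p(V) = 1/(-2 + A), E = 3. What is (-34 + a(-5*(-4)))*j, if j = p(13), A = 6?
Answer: -9/2 ≈ -4.5000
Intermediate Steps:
p(V) = 1/4 (p(V) = 1/(-2 + 6) = 1/4)
a(k) = 16 (a(k) = (3 + 1)**2 = 4**2 = 16)
j = 1/4 ≈ 0.25000
(-34 + a(-5*(-4)))*j = (-34 + 16)*(1/4) = -18*1/4 = -9/2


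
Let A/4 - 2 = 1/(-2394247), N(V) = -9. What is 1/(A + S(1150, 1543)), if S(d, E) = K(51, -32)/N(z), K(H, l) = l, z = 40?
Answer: 21548223/249001652 ≈ 0.086538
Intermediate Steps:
S(d, E) = 32/9 (S(d, E) = -32/(-9) = -32*(-1/9) = 32/9)
A = 19153972/2394247 (A = 8 + 4/(-2394247) = 8 + 4*(-1/2394247) = 8 - 4/2394247 = 19153972/2394247 ≈ 8.0000)
1/(A + S(1150, 1543)) = 1/(19153972/2394247 + 32/9) = 1/(249001652/21548223) = 21548223/249001652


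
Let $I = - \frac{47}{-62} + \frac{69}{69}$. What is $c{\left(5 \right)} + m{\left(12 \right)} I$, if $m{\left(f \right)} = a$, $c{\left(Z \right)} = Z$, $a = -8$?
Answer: $- \frac{281}{31} \approx -9.0645$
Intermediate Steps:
$I = \frac{109}{62}$ ($I = \left(-47\right) \left(- \frac{1}{62}\right) + 69 \cdot \frac{1}{69} = \frac{47}{62} + 1 = \frac{109}{62} \approx 1.7581$)
$m{\left(f \right)} = -8$
$c{\left(5 \right)} + m{\left(12 \right)} I = 5 - \frac{436}{31} = - \frac{281}{31}$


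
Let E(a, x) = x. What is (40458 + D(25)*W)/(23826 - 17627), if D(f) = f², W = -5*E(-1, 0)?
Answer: 40458/6199 ≈ 6.5265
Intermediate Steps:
W = 0 (W = -5*0 = 0)
(40458 + D(25)*W)/(23826 - 17627) = (40458 + 25²*0)/(23826 - 17627) = (40458 + 625*0)/6199 = (40458 + 0)*(1/6199) = 40458*(1/6199) = 40458/6199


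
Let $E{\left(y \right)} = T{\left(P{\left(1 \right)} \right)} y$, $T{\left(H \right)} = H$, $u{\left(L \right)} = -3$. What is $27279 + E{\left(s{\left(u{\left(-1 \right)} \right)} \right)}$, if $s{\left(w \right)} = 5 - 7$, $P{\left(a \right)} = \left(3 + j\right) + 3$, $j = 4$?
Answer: $27259$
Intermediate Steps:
$P{\left(a \right)} = 10$ ($P{\left(a \right)} = \left(3 + 4\right) + 3 = 7 + 3 = 10$)
$s{\left(w \right)} = -2$ ($s{\left(w \right)} = 5 - 7 = -2$)
$E{\left(y \right)} = 10 y$
$27279 + E{\left(s{\left(u{\left(-1 \right)} \right)} \right)} = 27279 + 10 \left(-2\right) = 27279 - 20 = 27259$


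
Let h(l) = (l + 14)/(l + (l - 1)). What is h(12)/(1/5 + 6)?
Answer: 130/713 ≈ 0.18233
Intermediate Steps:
h(l) = (14 + l)/(-1 + 2*l) (h(l) = (14 + l)/(l + (-1 + l)) = (14 + l)/(-1 + 2*l))
h(12)/(1/5 + 6) = ((14 + 12)/(-1 + 2*12))/(1/5 + 6) = (26/(-1 + 24))/(1/5 + 6) = (26/23)/(31/5) = 5*((1/23)*26)/31 = (5/31)*(26/23) = 130/713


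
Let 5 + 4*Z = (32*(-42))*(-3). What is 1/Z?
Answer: 4/4027 ≈ 0.00099329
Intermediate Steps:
Z = 4027/4 (Z = -5/4 + ((32*(-42))*(-3))/4 = -5/4 + (-1344*(-3))/4 = -5/4 + (¼)*4032 = -5/4 + 1008 = 4027/4 ≈ 1006.8)
1/Z = 1/(4027/4) = 4/4027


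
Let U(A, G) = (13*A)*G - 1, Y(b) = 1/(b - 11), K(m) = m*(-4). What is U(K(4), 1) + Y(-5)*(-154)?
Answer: -1595/8 ≈ -199.38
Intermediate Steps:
K(m) = -4*m
Y(b) = 1/(-11 + b)
U(A, G) = -1 + 13*A*G (U(A, G) = 13*A*G - 1 = -1 + 13*A*G)
U(K(4), 1) + Y(-5)*(-154) = (-1 + 13*(-4*4)*1) - 154/(-11 - 5) = (-1 + 13*(-16)*1) - 154/(-16) = (-1 - 208) - 1/16*(-154) = -209 + 77/8 = -1595/8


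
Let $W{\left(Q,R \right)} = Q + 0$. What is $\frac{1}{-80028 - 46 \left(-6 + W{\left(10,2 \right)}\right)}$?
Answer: $- \frac{1}{80212} \approx -1.2467 \cdot 10^{-5}$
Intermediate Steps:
$W{\left(Q,R \right)} = Q$
$\frac{1}{-80028 - 46 \left(-6 + W{\left(10,2 \right)}\right)} = \frac{1}{-80028 - 46 \left(-6 + 10\right)} = \frac{1}{-80028 - 184} = \frac{1}{-80212} = - \frac{1}{80212}$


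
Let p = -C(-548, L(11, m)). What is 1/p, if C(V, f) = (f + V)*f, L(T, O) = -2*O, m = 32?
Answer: -1/39168 ≈ -2.5531e-5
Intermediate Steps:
C(V, f) = f*(V + f) (C(V, f) = (V + f)*f = f*(V + f))
p = -39168 (p = -(-2*32)*(-548 - 2*32) = -(-64)*(-548 - 64) = -(-64)*(-612) = -1*39168 = -39168)
1/p = 1/(-39168) = -1/39168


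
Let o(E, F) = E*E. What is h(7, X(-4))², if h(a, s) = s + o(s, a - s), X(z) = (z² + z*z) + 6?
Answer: 2196324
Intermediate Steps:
X(z) = 6 + 2*z² (X(z) = (z² + z²) + 6 = 2*z² + 6 = 6 + 2*z²)
o(E, F) = E²
h(a, s) = s + s²
h(7, X(-4))² = ((6 + 2*(-4)²)*(1 + (6 + 2*(-4)²)))² = ((6 + 2*16)*(1 + (6 + 2*16)))² = ((6 + 32)*(1 + (6 + 32)))² = (38*(1 + 38))² = (38*39)² = 1482² = 2196324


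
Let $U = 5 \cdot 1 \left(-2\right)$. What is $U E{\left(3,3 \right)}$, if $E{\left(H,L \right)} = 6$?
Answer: $-60$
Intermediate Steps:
$U = -10$ ($U = 5 \left(-2\right) = -10$)
$U E{\left(3,3 \right)} = \left(-10\right) 6 = -60$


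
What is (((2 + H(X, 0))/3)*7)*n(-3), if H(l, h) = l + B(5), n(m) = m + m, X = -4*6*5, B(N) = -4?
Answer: 1708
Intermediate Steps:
X = -120 (X = -24*5 = -120)
n(m) = 2*m
H(l, h) = -4 + l (H(l, h) = l - 4 = -4 + l)
(((2 + H(X, 0))/3)*7)*n(-3) = (((2 + (-4 - 120))/3)*7)*(2*(-3)) = (((2 - 124)/3)*7)*(-6) = (((⅓)*(-122))*7)*(-6) = -122/3*7*(-6) = -854/3*(-6) = 1708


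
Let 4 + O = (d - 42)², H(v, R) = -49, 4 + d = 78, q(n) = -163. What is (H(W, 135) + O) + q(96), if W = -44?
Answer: 808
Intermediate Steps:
d = 74 (d = -4 + 78 = 74)
O = 1020 (O = -4 + (74 - 42)² = -4 + 32² = -4 + 1024 = 1020)
(H(W, 135) + O) + q(96) = (-49 + 1020) - 163 = 971 - 163 = 808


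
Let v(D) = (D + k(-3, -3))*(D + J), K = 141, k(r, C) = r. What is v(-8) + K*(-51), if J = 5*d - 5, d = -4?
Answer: -6828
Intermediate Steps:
J = -25 (J = 5*(-4) - 5 = -20 - 5 = -25)
v(D) = (-25 + D)*(-3 + D) (v(D) = (D - 3)*(D - 25) = (-3 + D)*(-25 + D) = (-25 + D)*(-3 + D))
v(-8) + K*(-51) = (75 + (-8)**2 - 28*(-8)) + 141*(-51) = (75 + 64 + 224) - 7191 = 363 - 7191 = -6828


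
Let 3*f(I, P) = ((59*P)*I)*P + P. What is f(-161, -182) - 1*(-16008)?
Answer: -104865678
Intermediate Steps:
f(I, P) = P/3 + 59*I*P²/3 (f(I, P) = (((59*P)*I)*P + P)/3 = ((59*I*P)*P + P)/3 = (59*I*P² + P)/3 = (P + 59*I*P²)/3 = P/3 + 59*I*P²/3)
f(-161, -182) - 1*(-16008) = (⅓)*(-182)*(1 + 59*(-161)*(-182)) - 1*(-16008) = (⅓)*(-182)*(1 + 1728818) + 16008 = (⅓)*(-182)*1728819 + 16008 = -104881686 + 16008 = -104865678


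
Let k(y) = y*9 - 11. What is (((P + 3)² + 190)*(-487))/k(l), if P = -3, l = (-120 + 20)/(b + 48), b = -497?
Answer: 41545970/4039 ≈ 10286.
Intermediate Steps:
l = 100/449 (l = (-120 + 20)/(-497 + 48) = -100/(-449) = -100*(-1/449) = 100/449 ≈ 0.22272)
k(y) = -11 + 9*y (k(y) = 9*y - 11 = -11 + 9*y)
(((P + 3)² + 190)*(-487))/k(l) = (((-3 + 3)² + 190)*(-487))/(-11 + 9*(100/449)) = ((0² + 190)*(-487))/(-11 + 900/449) = ((0 + 190)*(-487))/(-4039/449) = (190*(-487))*(-449/4039) = -92530*(-449/4039) = 41545970/4039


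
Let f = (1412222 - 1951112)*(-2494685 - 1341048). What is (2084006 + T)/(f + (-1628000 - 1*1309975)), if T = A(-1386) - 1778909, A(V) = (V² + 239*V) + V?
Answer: 631151/689011739465 ≈ 9.1602e-7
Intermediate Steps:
A(V) = V² + 240*V
T = -190553 (T = -1386*(240 - 1386) - 1778909 = -1386*(-1146) - 1778909 = 1588356 - 1778909 = -190553)
f = 2067038156370 (f = -538890*(-3835733) = 2067038156370)
(2084006 + T)/(f + (-1628000 - 1*1309975)) = (2084006 - 190553)/(2067038156370 + (-1628000 - 1*1309975)) = 1893453/(2067038156370 + (-1628000 - 1309975)) = 1893453/(2067038156370 - 2937975) = 1893453/2067035218395 = 1893453*(1/2067035218395) = 631151/689011739465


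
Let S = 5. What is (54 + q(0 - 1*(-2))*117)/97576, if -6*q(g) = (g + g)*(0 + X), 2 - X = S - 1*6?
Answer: -45/24394 ≈ -0.0018447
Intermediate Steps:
X = 3 (X = 2 - (5 - 1*6) = 2 - (5 - 6) = 2 - 1*(-1) = 2 + 1 = 3)
q(g) = -g (q(g) = -(g + g)*(0 + 3)/6 = -2*g*3/6 = -g)
(54 + q(0 - 1*(-2))*117)/97576 = (54 - (0 - 1*(-2))*117)/97576 = (54 - (0 + 2)*117)*(1/97576) = (54 - 1*2*117)*(1/97576) = (54 - 2*117)*(1/97576) = (54 - 234)*(1/97576) = -180*1/97576 = -45/24394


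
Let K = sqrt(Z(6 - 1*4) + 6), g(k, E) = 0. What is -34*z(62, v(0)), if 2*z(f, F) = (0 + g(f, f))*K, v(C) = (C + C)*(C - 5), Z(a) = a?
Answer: 0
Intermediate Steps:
K = 2*sqrt(2) (K = sqrt((6 - 1*4) + 6) = sqrt((6 - 4) + 6) = sqrt(2 + 6) = sqrt(8) = 2*sqrt(2) ≈ 2.8284)
v(C) = 2*C*(-5 + C) (v(C) = (2*C)*(-5 + C) = 2*C*(-5 + C))
z(f, F) = 0 (z(f, F) = ((0 + 0)*(2*sqrt(2)))/2 = (0*(2*sqrt(2)))/2 = (1/2)*0 = 0)
-34*z(62, v(0)) = -34*0 = 0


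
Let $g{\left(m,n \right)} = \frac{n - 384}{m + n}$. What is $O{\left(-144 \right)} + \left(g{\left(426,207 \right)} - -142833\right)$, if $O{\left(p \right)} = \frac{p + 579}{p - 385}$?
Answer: $\frac{15942753631}{111619} \approx 1.4283 \cdot 10^{5}$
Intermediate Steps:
$g{\left(m,n \right)} = \frac{-384 + n}{m + n}$
$O{\left(p \right)} = \frac{579 + p}{-385 + p}$
$O{\left(-144 \right)} + \left(g{\left(426,207 \right)} - -142833\right) = \frac{579 - 144}{-385 - 144} + \left(\frac{-384 + 207}{426 + 207} - -142833\right) = \frac{1}{-529} \cdot 435 + \left(\frac{1}{633} \left(-177\right) + 142833\right) = \left(- \frac{1}{529}\right) 435 + \left(\frac{1}{633} \left(-177\right) + 142833\right) = - \frac{435}{529} + \left(- \frac{59}{211} + 142833\right) = - \frac{435}{529} + \frac{30137704}{211} = \frac{15942753631}{111619}$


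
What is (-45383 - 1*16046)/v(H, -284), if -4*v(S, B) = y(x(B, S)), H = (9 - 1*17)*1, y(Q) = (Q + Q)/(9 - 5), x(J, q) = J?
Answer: -122858/71 ≈ -1730.4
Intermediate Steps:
y(Q) = Q/2 (y(Q) = (2*Q)/4 = (2*Q)*(1/4) = Q/2)
H = -8 (H = (9 - 17)*1 = -8*1 = -8)
v(S, B) = -B/8
(-45383 - 1*16046)/v(H, -284) = (-45383 - 1*16046)/((-1/8*(-284))) = (-45383 - 16046)/(71/2) = -61429*2/71 = -122858/71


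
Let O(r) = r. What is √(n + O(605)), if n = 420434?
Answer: √421039 ≈ 648.88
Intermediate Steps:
√(n + O(605)) = √(420434 + 605) = √421039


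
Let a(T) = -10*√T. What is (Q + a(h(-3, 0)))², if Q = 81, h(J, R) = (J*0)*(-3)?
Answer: 6561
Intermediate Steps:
h(J, R) = 0 (h(J, R) = 0*(-3) = 0)
(Q + a(h(-3, 0)))² = (81 - 10*√0)² = (81 - 10*0)² = (81 + 0)² = 81² = 6561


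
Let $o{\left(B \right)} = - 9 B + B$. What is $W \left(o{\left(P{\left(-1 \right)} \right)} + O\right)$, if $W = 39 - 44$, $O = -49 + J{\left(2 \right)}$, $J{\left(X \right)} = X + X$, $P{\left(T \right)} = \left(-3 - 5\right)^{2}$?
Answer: $2785$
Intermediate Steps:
$P{\left(T \right)} = 64$ ($P{\left(T \right)} = \left(-8\right)^{2} = 64$)
$J{\left(X \right)} = 2 X$
$O = -45$ ($O = -49 + 2 \cdot 2 = -49 + 4 = -45$)
$o{\left(B \right)} = - 8 B$
$W = -5$
$W \left(o{\left(P{\left(-1 \right)} \right)} + O\right) = - 5 \left(\left(-8\right) 64 - 45\right) = - 5 \left(-512 - 45\right) = \left(-5\right) \left(-557\right) = 2785$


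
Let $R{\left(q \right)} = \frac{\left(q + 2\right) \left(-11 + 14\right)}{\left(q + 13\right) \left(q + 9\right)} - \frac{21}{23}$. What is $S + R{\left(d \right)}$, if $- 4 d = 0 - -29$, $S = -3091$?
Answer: $- \frac{71150}{23} \approx -3093.5$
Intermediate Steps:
$d = - \frac{29}{4}$ ($d = - \frac{0 - -29}{4} = - \frac{0 + 29}{4} = \left(- \frac{1}{4}\right) 29 = - \frac{29}{4} \approx -7.25$)
$R{\left(q \right)} = - \frac{21}{23} + \frac{6 + 3 q}{\left(9 + q\right) \left(13 + q\right)}$ ($R{\left(q \right)} = \frac{\left(2 + q\right) 3}{\left(13 + q\right) \left(9 + q\right)} - \frac{21}{23} = \frac{6 + 3 q}{\left(9 + q\right) \left(13 + q\right)} - \frac{21}{23} = - \frac{21}{23} + \frac{6 + 3 q}{\left(9 + q\right) \left(13 + q\right)}$)
$S + R{\left(d \right)} = -3091 + \frac{3 \left(-773 - - \frac{3799}{4} - 7 \left(- \frac{29}{4}\right)^{2}\right)}{23 \left(117 + \left(- \frac{29}{4}\right)^{2} + 22 \left(- \frac{29}{4}\right)\right)} = -3091 + \frac{3 \left(-773 + \frac{3799}{4} - \frac{5887}{16}\right)}{23 \left(117 + \frac{841}{16} - \frac{319}{2}\right)} = -3091 + \frac{3 \left(-773 + \frac{3799}{4} - \frac{5887}{16}\right)}{23 \cdot \frac{161}{16}} = -3091 + \frac{3}{23} \cdot \frac{16}{161} \left(- \frac{3059}{16}\right) = -3091 - \frac{57}{23} = - \frac{71150}{23}$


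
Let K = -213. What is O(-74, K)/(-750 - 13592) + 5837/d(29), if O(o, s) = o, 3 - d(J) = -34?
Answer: 41858496/265327 ≈ 157.76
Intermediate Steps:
d(J) = 37 (d(J) = 3 - 1*(-34) = 3 + 34 = 37)
O(-74, K)/(-750 - 13592) + 5837/d(29) = -74/(-750 - 13592) + 5837/37 = -74/(-14342) + 5837*(1/37) = -74*(-1/14342) + 5837/37 = 37/7171 + 5837/37 = 41858496/265327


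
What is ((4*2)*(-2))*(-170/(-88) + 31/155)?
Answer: -1876/55 ≈ -34.109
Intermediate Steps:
((4*2)*(-2))*(-170/(-88) + 31/155) = (8*(-2))*(-170*(-1/88) + 31*(1/155)) = -16*(85/44 + 1/5) = -16*469/220 = -1876/55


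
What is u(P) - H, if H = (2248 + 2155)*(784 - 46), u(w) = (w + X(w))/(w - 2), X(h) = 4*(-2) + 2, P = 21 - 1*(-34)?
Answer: -172218893/53 ≈ -3.2494e+6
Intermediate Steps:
P = 55 (P = 21 + 34 = 55)
X(h) = -6 (X(h) = -8 + 2 = -6)
u(w) = (-6 + w)/(-2 + w) (u(w) = (w - 6)/(w - 2) = (-6 + w)/(-2 + w))
H = 3249414 (H = 4403*738 = 3249414)
u(P) - H = (-6 + 55)/(-2 + 55) - 1*3249414 = 49/53 - 3249414 = -172218893/53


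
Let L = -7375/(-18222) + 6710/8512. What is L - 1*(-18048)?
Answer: 699883017373/38776416 ≈ 18049.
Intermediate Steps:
L = 46261405/38776416 (L = -7375*(-1/18222) + 6710*(1/8512) = 7375/18222 + 3355/4256 = 46261405/38776416 ≈ 1.1930)
L - 1*(-18048) = 46261405/38776416 - 1*(-18048) = 46261405/38776416 + 18048 = 699883017373/38776416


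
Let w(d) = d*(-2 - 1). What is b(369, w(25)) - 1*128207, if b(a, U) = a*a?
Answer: 7954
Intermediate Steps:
w(d) = -3*d (w(d) = d*(-3) = -3*d)
b(a, U) = a²
b(369, w(25)) - 1*128207 = 369² - 1*128207 = 136161 - 128207 = 7954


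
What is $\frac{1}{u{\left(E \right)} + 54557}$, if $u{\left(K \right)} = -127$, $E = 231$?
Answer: $\frac{1}{54430} \approx 1.8372 \cdot 10^{-5}$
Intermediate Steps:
$\frac{1}{u{\left(E \right)} + 54557} = \frac{1}{-127 + 54557} = \frac{1}{54430}$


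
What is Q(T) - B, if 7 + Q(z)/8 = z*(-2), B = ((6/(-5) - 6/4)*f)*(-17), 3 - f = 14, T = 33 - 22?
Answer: 2729/10 ≈ 272.90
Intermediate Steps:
T = 11
f = -11 (f = 3 - 1*14 = 3 - 14 = -11)
B = -5049/10 (B = ((6/(-5) - 6/4)*(-11))*(-17) = ((6*(-1/5) - 6*1/4)*(-11))*(-17) = ((-6/5 - 3/2)*(-11))*(-17) = -27/10*(-11)*(-17) = (297/10)*(-17) = -5049/10 ≈ -504.90)
Q(z) = -56 - 16*z (Q(z) = -56 + 8*(z*(-2)) = -56 + 8*(-2*z) = -56 - 16*z)
Q(T) - B = (-56 - 16*11) - 1*(-5049/10) = (-56 - 176) + 5049/10 = -232 + 5049/10 = 2729/10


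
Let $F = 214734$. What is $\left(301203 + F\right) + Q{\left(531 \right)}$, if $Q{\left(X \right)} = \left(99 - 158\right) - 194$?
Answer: $515684$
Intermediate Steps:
$Q{\left(X \right)} = -253$ ($Q{\left(X \right)} = -59 - 194 = -253$)
$\left(301203 + F\right) + Q{\left(531 \right)} = \left(301203 + 214734\right) - 253 = 515937 - 253 = 515684$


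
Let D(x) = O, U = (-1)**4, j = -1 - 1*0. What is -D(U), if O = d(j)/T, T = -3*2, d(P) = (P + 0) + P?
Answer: -1/3 ≈ -0.33333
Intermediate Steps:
j = -1 (j = -1 + 0 = -1)
d(P) = 2*P (d(P) = P + P = 2*P)
T = -6
U = 1
O = 1/3 (O = (2*(-1))/(-6) = -2*(-1/6) = 1/3 ≈ 0.33333)
D(x) = 1/3
-D(U) = -1*1/3 = -1/3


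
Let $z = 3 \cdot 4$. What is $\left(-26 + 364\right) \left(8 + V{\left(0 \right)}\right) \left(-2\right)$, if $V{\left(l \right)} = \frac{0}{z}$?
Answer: $-5408$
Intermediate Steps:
$z = 12$
$V{\left(l \right)} = 0$ ($V{\left(l \right)} = \frac{0}{12} = 0 \cdot \frac{1}{12} = 0$)
$\left(-26 + 364\right) \left(8 + V{\left(0 \right)}\right) \left(-2\right) = \left(-26 + 364\right) \left(8 + 0\right) \left(-2\right) = 338 \cdot 8 \left(-2\right) = 338 \left(-16\right) = -5408$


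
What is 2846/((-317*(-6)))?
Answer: 1423/951 ≈ 1.4963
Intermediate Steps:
2846/((-317*(-6))) = 2846/1902 = 2846*(1/1902) = 1423/951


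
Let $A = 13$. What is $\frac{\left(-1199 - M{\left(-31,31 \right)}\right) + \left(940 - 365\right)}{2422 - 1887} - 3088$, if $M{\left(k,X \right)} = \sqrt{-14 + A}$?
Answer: $- \frac{1652704}{535} - \frac{i}{535} \approx -3089.2 - 0.0018692 i$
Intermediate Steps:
$M{\left(k,X \right)} = i$ ($M{\left(k,X \right)} = \sqrt{-14 + 13} = \sqrt{-1} = i$)
$\frac{\left(-1199 - M{\left(-31,31 \right)}\right) + \left(940 - 365\right)}{2422 - 1887} - 3088 = \frac{\left(-1199 - i\right) + \left(940 - 365\right)}{2422 - 1887} - 3088 = \frac{\left(-1199 - i\right) + 575}{535} - 3088 = \left(-624 - i\right) \frac{1}{535} - 3088 = \left(- \frac{624}{535} - \frac{i}{535}\right) - 3088 = - \frac{1652704}{535} - \frac{i}{535}$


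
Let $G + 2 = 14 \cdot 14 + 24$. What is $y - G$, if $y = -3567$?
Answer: $-3785$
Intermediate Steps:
$G = 218$ ($G = -2 + \left(14 \cdot 14 + 24\right) = -2 + \left(196 + 24\right) = -2 + 220 = 218$)
$y - G = -3567 - 218 = -3785$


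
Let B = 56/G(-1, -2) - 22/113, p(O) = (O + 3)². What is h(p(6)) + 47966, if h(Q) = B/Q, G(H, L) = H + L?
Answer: 1317092000/27459 ≈ 47966.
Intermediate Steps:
p(O) = (3 + O)²
B = -6394/339 (B = 56/(-1 - 2) - 22/113 = 56/(-3) - 22*1/113 = 56*(-⅓) - 22/113 = -56/3 - 22/113 = -6394/339 ≈ -18.861)
h(Q) = -6394/(339*Q)
h(p(6)) + 47966 = -6394/(339*(3 + 6)²) + 47966 = -6394/(339*(9²)) + 47966 = -6394/339/81 + 47966 = -6394/339*1/81 + 47966 = -6394/27459 + 47966 = 1317092000/27459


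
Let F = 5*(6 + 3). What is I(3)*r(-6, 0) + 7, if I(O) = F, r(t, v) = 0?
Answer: 7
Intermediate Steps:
F = 45 (F = 5*9 = 45)
I(O) = 45
I(3)*r(-6, 0) + 7 = 45*0 + 7 = 0 + 7 = 7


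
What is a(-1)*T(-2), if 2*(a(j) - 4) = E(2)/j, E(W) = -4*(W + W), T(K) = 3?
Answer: 36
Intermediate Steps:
E(W) = -8*W
a(j) = 4 - 8/j (a(j) = 4 + ((-8*2)/j)/2 = 4 + (-16/j)/2 = 4 - 8/j)
a(-1)*T(-2) = (4 - 8/(-1))*3 = (4 - 8*(-1))*3 = (4 + 8)*3 = 12*3 = 36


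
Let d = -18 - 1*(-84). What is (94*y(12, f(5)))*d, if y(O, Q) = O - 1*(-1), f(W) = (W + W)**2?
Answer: 80652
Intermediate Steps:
f(W) = 4*W**2 (f(W) = (2*W)**2 = 4*W**2)
y(O, Q) = 1 + O (y(O, Q) = O + 1 = 1 + O)
d = 66 (d = -18 + 84 = 66)
(94*y(12, f(5)))*d = (94*(1 + 12))*66 = (94*13)*66 = 1222*66 = 80652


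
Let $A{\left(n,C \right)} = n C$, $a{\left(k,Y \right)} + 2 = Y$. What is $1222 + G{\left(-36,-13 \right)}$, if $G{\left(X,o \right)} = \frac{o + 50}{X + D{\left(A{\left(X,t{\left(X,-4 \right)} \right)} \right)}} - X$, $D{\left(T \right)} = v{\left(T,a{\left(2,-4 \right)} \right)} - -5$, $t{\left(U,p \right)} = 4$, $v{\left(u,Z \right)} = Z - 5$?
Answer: $\frac{52799}{42} \approx 1257.1$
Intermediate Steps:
$a{\left(k,Y \right)} = -2 + Y$
$v{\left(u,Z \right)} = -5 + Z$ ($v{\left(u,Z \right)} = Z - 5 = -5 + Z$)
$A{\left(n,C \right)} = C n$
$D{\left(T \right)} = -6$ ($D{\left(T \right)} = \left(-5 - 6\right) - -5 = \left(-5 - 6\right) + 5 = -11 + 5 = -6$)
$G{\left(X,o \right)} = - X + \frac{50 + o}{-6 + X}$ ($G{\left(X,o \right)} = \frac{o + 50}{X - 6} - X = \frac{50 + o}{-6 + X} - X = - X + \frac{50 + o}{-6 + X}$)
$1222 + G{\left(-36,-13 \right)} = 1222 + \frac{50 - 13 - \left(-36\right)^{2} + 6 \left(-36\right)}{-6 - 36} = 1222 + \frac{50 - 13 - 1296 - 216}{-42} = 1222 - \frac{50 - 13 - 1296 - 216}{42} = 1222 - - \frac{1475}{42} = 1222 + \frac{1475}{42} = \frac{52799}{42}$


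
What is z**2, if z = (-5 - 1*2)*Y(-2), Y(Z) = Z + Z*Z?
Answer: 196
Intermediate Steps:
Y(Z) = Z + Z**2
z = -14 (z = (-5 - 1*2)*(-2*(1 - 2)) = (-5 - 2)*(-2*(-1)) = -7*2 = -14)
z**2 = (-14)**2 = 196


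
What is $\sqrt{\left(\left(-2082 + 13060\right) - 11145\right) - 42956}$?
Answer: $i \sqrt{43123} \approx 207.66 i$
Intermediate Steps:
$\sqrt{\left(\left(-2082 + 13060\right) - 11145\right) - 42956} = \sqrt{\left(10978 - 11145\right) - 42956} = \sqrt{-167 - 42956} = \sqrt{-43123} = i \sqrt{43123}$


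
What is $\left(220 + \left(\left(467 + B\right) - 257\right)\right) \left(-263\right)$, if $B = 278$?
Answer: $-186204$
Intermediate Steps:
$\left(220 + \left(\left(467 + B\right) - 257\right)\right) \left(-263\right) = \left(220 + \left(\left(467 + 278\right) - 257\right)\right) \left(-263\right) = \left(220 + \left(745 - 257\right)\right) \left(-263\right) = \left(220 + 488\right) \left(-263\right) = 708 \left(-263\right) = -186204$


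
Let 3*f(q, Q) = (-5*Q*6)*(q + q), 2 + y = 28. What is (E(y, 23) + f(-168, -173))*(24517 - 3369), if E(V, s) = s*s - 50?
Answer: -12282779548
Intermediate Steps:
y = 26 (y = -2 + 28 = 26)
E(V, s) = -50 + s**2 (E(V, s) = s**2 - 50 = -50 + s**2)
f(q, Q) = -20*Q*q (f(q, Q) = ((-5*Q*6)*(q + q))/3 = ((-30*Q)*(2*q))/3 = (-60*Q*q)/3 = -20*Q*q)
(E(y, 23) + f(-168, -173))*(24517 - 3369) = ((-50 + 23**2) - 20*(-173)*(-168))*(24517 - 3369) = ((-50 + 529) - 581280)*21148 = (479 - 581280)*21148 = -580801*21148 = -12282779548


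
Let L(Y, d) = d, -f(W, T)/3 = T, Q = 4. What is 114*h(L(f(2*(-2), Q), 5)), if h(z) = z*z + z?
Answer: 3420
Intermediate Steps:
f(W, T) = -3*T
h(z) = z + z**2 (h(z) = z**2 + z = z + z**2)
114*h(L(f(2*(-2), Q), 5)) = 114*(5*(1 + 5)) = 114*(5*6) = 114*30 = 3420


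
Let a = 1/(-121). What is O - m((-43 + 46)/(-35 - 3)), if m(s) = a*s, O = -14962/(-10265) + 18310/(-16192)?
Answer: 5664329333/17369036960 ≈ 0.32612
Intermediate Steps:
O = 27156277/83105440 (O = -14962*(-1/10265) + 18310*(-1/16192) = 14962/10265 - 9155/8096 = 27156277/83105440 ≈ 0.32677)
a = -1/121 ≈ -0.0082645
m(s) = -s/121
O - m((-43 + 46)/(-35 - 3)) = 27156277/83105440 - (-1)*(-43 + 46)/(-35 - 3)/121 = 27156277/83105440 - (-1)*3/(-38)/121 = 27156277/83105440 - (-1)*3*(-1/38)/121 = 27156277/83105440 - (-1)*(-3)/(121*38) = 27156277/83105440 - 1*3/4598 = 27156277/83105440 - 3/4598 = 5664329333/17369036960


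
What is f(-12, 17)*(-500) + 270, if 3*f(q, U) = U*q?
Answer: 34270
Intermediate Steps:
f(q, U) = U*q/3 (f(q, U) = (U*q)/3 = U*q/3)
f(-12, 17)*(-500) + 270 = ((⅓)*17*(-12))*(-500) + 270 = -68*(-500) + 270 = 34000 + 270 = 34270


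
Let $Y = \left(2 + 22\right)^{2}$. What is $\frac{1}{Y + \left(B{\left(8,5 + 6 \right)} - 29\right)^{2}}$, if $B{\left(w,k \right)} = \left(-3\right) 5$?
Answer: $\frac{1}{2512} \approx 0.00039809$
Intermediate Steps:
$B{\left(w,k \right)} = -15$
$Y = 576$ ($Y = 24^{2} = 576$)
$\frac{1}{Y + \left(B{\left(8,5 + 6 \right)} - 29\right)^{2}} = \frac{1}{576 + \left(-15 - 29\right)^{2}} = \frac{1}{576 + \left(-44\right)^{2}} = \frac{1}{576 + 1936} = \frac{1}{2512}$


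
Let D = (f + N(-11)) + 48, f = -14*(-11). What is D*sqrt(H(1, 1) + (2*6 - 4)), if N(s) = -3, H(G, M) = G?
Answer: 597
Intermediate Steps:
f = 154
D = 199 (D = (154 - 3) + 48 = 151 + 48 = 199)
D*sqrt(H(1, 1) + (2*6 - 4)) = 199*sqrt(1 + (2*6 - 4)) = 199*sqrt(1 + (12 - 4)) = 199*sqrt(1 + 8) = 199*sqrt(9) = 199*3 = 597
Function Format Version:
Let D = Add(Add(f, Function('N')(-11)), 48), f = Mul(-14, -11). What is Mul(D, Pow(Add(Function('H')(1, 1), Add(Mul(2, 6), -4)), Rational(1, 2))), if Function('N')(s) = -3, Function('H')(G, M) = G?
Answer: 597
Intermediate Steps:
f = 154
D = 199 (D = Add(Add(154, -3), 48) = Add(151, 48) = 199)
Mul(D, Pow(Add(Function('H')(1, 1), Add(Mul(2, 6), -4)), Rational(1, 2))) = Mul(199, Pow(Add(1, Add(Mul(2, 6), -4)), Rational(1, 2))) = Mul(199, Pow(Add(1, Add(12, -4)), Rational(1, 2))) = Mul(199, Pow(Add(1, 8), Rational(1, 2))) = Mul(199, Pow(9, Rational(1, 2))) = Mul(199, 3) = 597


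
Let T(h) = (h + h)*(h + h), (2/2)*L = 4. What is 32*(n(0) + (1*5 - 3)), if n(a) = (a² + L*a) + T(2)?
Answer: 576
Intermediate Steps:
L = 4
T(h) = 4*h² (T(h) = (2*h)*(2*h) = 4*h²)
n(a) = 16 + a² + 4*a (n(a) = (a² + 4*a) + 4*2² = (a² + 4*a) + 4*4 = (a² + 4*a) + 16 = 16 + a² + 4*a)
32*(n(0) + (1*5 - 3)) = 32*((16 + 0² + 4*0) + (1*5 - 3)) = 32*((16 + 0 + 0) + (5 - 3)) = 32*(16 + 2) = 32*18 = 576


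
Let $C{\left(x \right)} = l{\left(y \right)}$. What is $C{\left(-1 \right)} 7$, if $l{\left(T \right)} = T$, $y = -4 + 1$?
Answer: $-21$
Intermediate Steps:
$y = -3$
$C{\left(x \right)} = -3$
$C{\left(-1 \right)} 7 = \left(-3\right) 7 = -21$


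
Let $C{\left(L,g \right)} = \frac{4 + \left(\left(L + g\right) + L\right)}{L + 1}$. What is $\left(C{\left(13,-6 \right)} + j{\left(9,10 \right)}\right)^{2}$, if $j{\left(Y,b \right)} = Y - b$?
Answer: $\frac{25}{49} \approx 0.5102$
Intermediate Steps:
$C{\left(L,g \right)} = \frac{4 + g + 2 L}{1 + L}$ ($C{\left(L,g \right)} = \frac{4 + \left(g + 2 L\right)}{1 + L} = \frac{4 + g + 2 L}{1 + L}$)
$\left(C{\left(13,-6 \right)} + j{\left(9,10 \right)}\right)^{2} = \left(\frac{4 - 6 + 2 \cdot 13}{1 + 13} + \left(9 - 10\right)\right)^{2} = \left(\frac{4 - 6 + 26}{14} + \left(9 - 10\right)\right)^{2} = \left(\frac{1}{14} \cdot 24 - 1\right)^{2} = \left(\frac{12}{7} - 1\right)^{2} = \left(\frac{5}{7}\right)^{2} = \frac{25}{49}$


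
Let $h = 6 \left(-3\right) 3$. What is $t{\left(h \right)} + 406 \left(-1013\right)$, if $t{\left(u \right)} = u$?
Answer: $-411332$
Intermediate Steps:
$h = -54$ ($h = \left(-18\right) 3 = -54$)
$t{\left(h \right)} + 406 \left(-1013\right) = -54 + 406 \left(-1013\right) = -54 - 411278 = -411332$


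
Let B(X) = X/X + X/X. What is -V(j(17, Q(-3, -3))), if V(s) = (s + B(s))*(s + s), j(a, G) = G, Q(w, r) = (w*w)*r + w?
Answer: -1680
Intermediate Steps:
Q(w, r) = w + r*w² (Q(w, r) = w²*r + w = r*w² + w = w + r*w²)
B(X) = 2 (B(X) = 1 + 1 = 2)
V(s) = 2*s*(2 + s) (V(s) = (s + 2)*(s + s) = (2 + s)*(2*s) = 2*s*(2 + s))
-V(j(17, Q(-3, -3))) = -2*(-3*(1 - 3*(-3)))*(2 - 3*(1 - 3*(-3))) = -2*(-3*(1 + 9))*(2 - 3*(1 + 9)) = -2*(-3*10)*(2 - 3*10) = -2*(-30)*(2 - 30) = -2*(-30)*(-28) = -1*1680 = -1680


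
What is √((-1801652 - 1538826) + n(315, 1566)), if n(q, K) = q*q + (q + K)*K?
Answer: I*√295607 ≈ 543.7*I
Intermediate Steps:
n(q, K) = q² + K*(K + q) (n(q, K) = q² + (K + q)*K = q² + K*(K + q))
√((-1801652 - 1538826) + n(315, 1566)) = √((-1801652 - 1538826) + (1566² + 315² + 1566*315)) = √(-3340478 + (2452356 + 99225 + 493290)) = √(-3340478 + 3044871) = √(-295607) = I*√295607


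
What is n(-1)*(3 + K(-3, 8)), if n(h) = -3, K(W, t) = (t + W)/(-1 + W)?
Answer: -21/4 ≈ -5.2500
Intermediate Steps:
K(W, t) = (W + t)/(-1 + W)
n(-1)*(3 + K(-3, 8)) = -3*(3 + (-3 + 8)/(-1 - 3)) = -3*(3 + 5/(-4)) = -3*(3 - ¼*5) = -3*(3 - 5/4) = -3*7/4 = -21/4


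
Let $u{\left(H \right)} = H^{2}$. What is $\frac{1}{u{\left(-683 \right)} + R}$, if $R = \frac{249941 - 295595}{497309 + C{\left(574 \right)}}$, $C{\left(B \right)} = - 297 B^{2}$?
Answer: $\frac{97357063}{45415999007461} \approx 2.1437 \cdot 10^{-6}$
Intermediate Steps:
$R = \frac{45654}{97357063}$ ($R = \frac{249941 - 295595}{497309 - 297 \cdot 574^{2}} = \frac{249941 - 295595}{497309 - 97854372} = - \frac{45654}{497309 - 97854372} = - \frac{45654}{-97357063} = \left(-45654\right) \left(- \frac{1}{97357063}\right) = \frac{45654}{97357063} \approx 0.00046893$)
$\frac{1}{u{\left(-683 \right)} + R} = \frac{1}{\left(-683\right)^{2} + \frac{45654}{97357063}} = \frac{1}{466489 + \frac{45654}{97357063}} = \frac{1}{\frac{45415999007461}{97357063}} = \frac{97357063}{45415999007461}$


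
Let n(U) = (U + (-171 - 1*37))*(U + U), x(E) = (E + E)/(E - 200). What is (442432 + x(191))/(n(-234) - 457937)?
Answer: -3981506/2259729 ≈ -1.7619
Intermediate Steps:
x(E) = 2*E/(-200 + E) (x(E) = (2*E)/(-200 + E) = 2*E/(-200 + E))
n(U) = 2*U*(-208 + U) (n(U) = (U + (-171 - 37))*(2*U) = (U - 208)*(2*U) = (-208 + U)*(2*U) = 2*U*(-208 + U))
(442432 + x(191))/(n(-234) - 457937) = (442432 + 2*191/(-200 + 191))/(2*(-234)*(-208 - 234) - 457937) = (442432 + 2*191/(-9))/(2*(-234)*(-442) - 457937) = (442432 + 2*191*(-1/9))/(206856 - 457937) = (442432 - 382/9)/(-251081) = (3981506/9)*(-1/251081) = -3981506/2259729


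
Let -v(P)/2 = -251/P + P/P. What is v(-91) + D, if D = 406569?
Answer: 36997095/91 ≈ 4.0656e+5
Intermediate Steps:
v(P) = -2 + 502/P (v(P) = -2*(-251/P + P/P) = -2*(-251/P + 1) = -2*(1 - 251/P) = -2 + 502/P)
v(-91) + D = (-2 + 502/(-91)) + 406569 = (-2 + 502*(-1/91)) + 406569 = (-2 - 502/91) + 406569 = -684/91 + 406569 = 36997095/91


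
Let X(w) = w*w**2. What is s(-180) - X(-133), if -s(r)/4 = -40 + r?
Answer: 2353517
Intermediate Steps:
s(r) = 160 - 4*r (s(r) = -4*(-40 + r) = 160 - 4*r)
X(w) = w**3
s(-180) - X(-133) = (160 - 4*(-180)) - 1*(-133)**3 = (160 + 720) - 1*(-2352637) = 880 + 2352637 = 2353517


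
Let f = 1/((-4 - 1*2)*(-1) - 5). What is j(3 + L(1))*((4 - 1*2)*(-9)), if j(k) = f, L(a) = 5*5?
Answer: -18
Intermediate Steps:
L(a) = 25
f = 1 (f = 1/((-4 - 2)*(-1) - 5) = 1/(-6*(-1) - 5) = 1/(6 - 5) = 1/1 = 1)
j(k) = 1
j(3 + L(1))*((4 - 1*2)*(-9)) = 1*((4 - 1*2)*(-9)) = 1*((4 - 2)*(-9)) = 1*(2*(-9)) = 1*(-18) = -18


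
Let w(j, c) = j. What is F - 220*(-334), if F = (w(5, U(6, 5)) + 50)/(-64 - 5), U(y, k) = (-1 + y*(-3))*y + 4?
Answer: 5070065/69 ≈ 73479.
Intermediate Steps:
U(y, k) = 4 + y*(-1 - 3*y) (U(y, k) = (-1 - 3*y)*y + 4 = y*(-1 - 3*y) + 4 = 4 + y*(-1 - 3*y))
F = -55/69 (F = (5 + 50)/(-64 - 5) = 55/(-69) = 55*(-1/69) = -55/69 ≈ -0.79710)
F - 220*(-334) = -55/69 - 220*(-334) = -55/69 + 73480 = 5070065/69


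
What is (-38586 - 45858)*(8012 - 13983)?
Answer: 504215124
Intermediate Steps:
(-38586 - 45858)*(8012 - 13983) = -84444*(-5971) = 504215124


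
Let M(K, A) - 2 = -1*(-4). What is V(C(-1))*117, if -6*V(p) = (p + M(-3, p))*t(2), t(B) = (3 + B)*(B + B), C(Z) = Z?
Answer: -1950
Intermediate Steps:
M(K, A) = 6 (M(K, A) = 2 - 1*(-4) = 2 + 4 = 6)
t(B) = 2*B*(3 + B) (t(B) = (3 + B)*(2*B) = 2*B*(3 + B))
V(p) = -20 - 10*p/3 (V(p) = -(p + 6)*2*2*(3 + 2)/6 = -(6 + p)*2*2*5/6 = -(6 + p)*20/6 = -(120 + 20*p)/6 = -20 - 10*p/3)
V(C(-1))*117 = (-20 - 10/3*(-1))*117 = (-20 + 10/3)*117 = -50/3*117 = -1950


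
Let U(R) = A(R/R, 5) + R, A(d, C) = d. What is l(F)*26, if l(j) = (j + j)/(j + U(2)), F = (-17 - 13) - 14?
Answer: 2288/41 ≈ 55.805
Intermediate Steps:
F = -44 (F = -30 - 14 = -44)
U(R) = 1 + R (U(R) = R/R + R = 1 + R)
l(j) = 2*j/(3 + j) (l(j) = (j + j)/(j + (1 + 2)) = (2*j)/(j + 3) = (2*j)/(3 + j) = 2*j/(3 + j))
l(F)*26 = (2*(-44)/(3 - 44))*26 = (2*(-44)/(-41))*26 = (2*(-44)*(-1/41))*26 = (88/41)*26 = 2288/41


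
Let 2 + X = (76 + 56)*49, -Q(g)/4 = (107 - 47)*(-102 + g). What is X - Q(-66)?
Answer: -33854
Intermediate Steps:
Q(g) = 24480 - 240*g (Q(g) = -4*(107 - 47)*(-102 + g) = -240*(-102 + g) = -4*(-6120 + 60*g) = 24480 - 240*g)
X = 6466 (X = -2 + (76 + 56)*49 = -2 + 132*49 = -2 + 6468 = 6466)
X - Q(-66) = 6466 - (24480 - 240*(-66)) = 6466 - (24480 + 15840) = 6466 - 1*40320 = 6466 - 40320 = -33854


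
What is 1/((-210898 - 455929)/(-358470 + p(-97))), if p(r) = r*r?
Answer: 349061/666827 ≈ 0.52347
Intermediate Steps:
p(r) = r²
1/((-210898 - 455929)/(-358470 + p(-97))) = 1/((-210898 - 455929)/(-358470 + (-97)²)) = 1/(-666827/(-358470 + 9409)) = 1/(-666827/(-349061)) = 1/(-666827*(-1/349061)) = 1/(666827/349061) = 349061/666827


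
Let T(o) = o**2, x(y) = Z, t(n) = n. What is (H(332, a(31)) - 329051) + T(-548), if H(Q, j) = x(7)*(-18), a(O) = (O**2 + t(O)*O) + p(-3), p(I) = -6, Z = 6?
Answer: -28855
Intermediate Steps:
x(y) = 6
a(O) = -6 + 2*O**2 (a(O) = (O**2 + O*O) - 6 = (O**2 + O**2) - 6 = 2*O**2 - 6 = -6 + 2*O**2)
H(Q, j) = -108 (H(Q, j) = 6*(-18) = -108)
(H(332, a(31)) - 329051) + T(-548) = (-108 - 329051) + (-548)**2 = -329159 + 300304 = -28855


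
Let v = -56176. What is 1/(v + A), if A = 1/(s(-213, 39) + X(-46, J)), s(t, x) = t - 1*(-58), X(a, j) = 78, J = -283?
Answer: -77/4325553 ≈ -1.7801e-5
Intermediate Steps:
s(t, x) = 58 + t (s(t, x) = t + 58 = 58 + t)
A = -1/77 (A = 1/((58 - 213) + 78) = 1/(-155 + 78) = 1/(-77) = -1/77 ≈ -0.012987)
1/(v + A) = 1/(-56176 - 1/77) = 1/(-4325553/77) = -77/4325553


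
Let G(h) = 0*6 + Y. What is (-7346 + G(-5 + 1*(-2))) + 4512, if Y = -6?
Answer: -2840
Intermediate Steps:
G(h) = -6 (G(h) = 0*6 - 6 = 0 - 6 = -6)
(-7346 + G(-5 + 1*(-2))) + 4512 = (-7346 - 6) + 4512 = -7352 + 4512 = -2840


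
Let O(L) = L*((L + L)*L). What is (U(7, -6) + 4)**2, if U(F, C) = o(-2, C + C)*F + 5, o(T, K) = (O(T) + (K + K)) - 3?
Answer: 85264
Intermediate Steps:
O(L) = 2*L**3 (O(L) = L*((2*L)*L) = L*(2*L**2) = 2*L**3)
o(T, K) = -3 + 2*K + 2*T**3 (o(T, K) = (2*T**3 + (K + K)) - 3 = (2*T**3 + 2*K) - 3 = (2*K + 2*T**3) - 3 = -3 + 2*K + 2*T**3)
U(F, C) = 5 + F*(-19 + 4*C) (U(F, C) = (-3 + 2*(C + C) + 2*(-2)**3)*F + 5 = (-3 + 2*(2*C) + 2*(-8))*F + 5 = (-3 + 4*C - 16)*F + 5 = (-19 + 4*C)*F + 5 = F*(-19 + 4*C) + 5 = 5 + F*(-19 + 4*C))
(U(7, -6) + 4)**2 = ((5 + 7*(-19 + 4*(-6))) + 4)**2 = ((5 + 7*(-19 - 24)) + 4)**2 = ((5 + 7*(-43)) + 4)**2 = ((5 - 301) + 4)**2 = (-296 + 4)**2 = (-292)**2 = 85264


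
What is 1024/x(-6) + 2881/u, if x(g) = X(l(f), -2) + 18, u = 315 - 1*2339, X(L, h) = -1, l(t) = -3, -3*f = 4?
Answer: 2023599/34408 ≈ 58.812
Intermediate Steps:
f = -4/3 (f = -⅓*4 = -4/3 ≈ -1.3333)
u = -2024 (u = 315 - 2339 = -2024)
x(g) = 17 (x(g) = -1 + 18 = 17)
1024/x(-6) + 2881/u = 1024/17 + 2881/(-2024) = 1024*(1/17) + 2881*(-1/2024) = 1024/17 - 2881/2024 = 2023599/34408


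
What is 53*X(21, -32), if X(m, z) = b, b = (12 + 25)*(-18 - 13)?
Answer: -60791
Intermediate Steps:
b = -1147 (b = 37*(-31) = -1147)
X(m, z) = -1147
53*X(21, -32) = 53*(-1147) = -60791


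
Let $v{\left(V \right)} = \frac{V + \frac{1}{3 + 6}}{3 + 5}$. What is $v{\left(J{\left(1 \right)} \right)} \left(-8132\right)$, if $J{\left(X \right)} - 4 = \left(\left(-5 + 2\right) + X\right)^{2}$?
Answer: $- \frac{148409}{18} \approx -8244.9$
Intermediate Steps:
$J{\left(X \right)} = 4 + \left(-3 + X\right)^{2}$ ($J{\left(X \right)} = 4 + \left(\left(-5 + 2\right) + X\right)^{2} = 4 + \left(-3 + X\right)^{2}$)
$v{\left(V \right)} = \frac{1}{72} + \frac{V}{8}$ ($v{\left(V \right)} = \frac{V + \frac{1}{9}}{8} = \left(V + \frac{1}{9}\right) \frac{1}{8} = \left(\frac{1}{9} + V\right) \frac{1}{8} = \frac{1}{72} + \frac{V}{8}$)
$v{\left(J{\left(1 \right)} \right)} \left(-8132\right) = \left(\frac{1}{72} + \frac{4 + \left(-3 + 1\right)^{2}}{8}\right) \left(-8132\right) = \left(\frac{1}{72} + \frac{4 + \left(-2\right)^{2}}{8}\right) \left(-8132\right) = \left(\frac{1}{72} + \frac{4 + 4}{8}\right) \left(-8132\right) = \left(\frac{1}{72} + \frac{1}{8} \cdot 8\right) \left(-8132\right) = \left(\frac{1}{72} + 1\right) \left(-8132\right) = \frac{73}{72} \left(-8132\right) = - \frac{148409}{18}$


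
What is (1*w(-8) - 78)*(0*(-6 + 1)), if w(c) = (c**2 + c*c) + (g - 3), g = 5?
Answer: 0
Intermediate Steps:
w(c) = 2 + 2*c**2 (w(c) = (c**2 + c*c) + (5 - 3) = (c**2 + c**2) + 2 = 2*c**2 + 2 = 2 + 2*c**2)
(1*w(-8) - 78)*(0*(-6 + 1)) = (1*(2 + 2*(-8)**2) - 78)*(0*(-6 + 1)) = (1*(2 + 2*64) - 78)*(0*(-5)) = (1*(2 + 128) - 78)*0 = (1*130 - 78)*0 = (130 - 78)*0 = 52*0 = 0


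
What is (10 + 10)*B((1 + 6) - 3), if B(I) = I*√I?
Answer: 160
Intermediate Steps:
B(I) = I^(3/2)
(10 + 10)*B((1 + 6) - 3) = (10 + 10)*((1 + 6) - 3)^(3/2) = 20*(7 - 3)^(3/2) = 20*4^(3/2) = 20*8 = 160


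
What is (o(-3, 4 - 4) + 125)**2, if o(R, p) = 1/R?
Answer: 139876/9 ≈ 15542.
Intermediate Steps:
(o(-3, 4 - 4) + 125)**2 = (1/(-3) + 125)**2 = (-1/3 + 125)**2 = (374/3)**2 = 139876/9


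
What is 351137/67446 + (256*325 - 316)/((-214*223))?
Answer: 5583382825/1609329006 ≈ 3.4694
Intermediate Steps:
351137/67446 + (256*325 - 316)/((-214*223)) = 351137*(1/67446) + (83200 - 316)/(-47722) = 351137/67446 + 82884*(-1/47722) = 351137/67446 - 41442/23861 = 5583382825/1609329006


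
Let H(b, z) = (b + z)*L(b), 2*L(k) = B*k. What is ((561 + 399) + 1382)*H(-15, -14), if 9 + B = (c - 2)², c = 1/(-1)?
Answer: 0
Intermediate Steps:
c = -1 (c = 1*(-1) = -1)
B = 0 (B = -9 + (-1 - 2)² = -9 + (-3)² = -9 + 9 = 0)
L(k) = 0 (L(k) = (0*k)/2 = (½)*0 = 0)
H(b, z) = 0 (H(b, z) = (b + z)*0 = 0)
((561 + 399) + 1382)*H(-15, -14) = ((561 + 399) + 1382)*0 = (960 + 1382)*0 = 2342*0 = 0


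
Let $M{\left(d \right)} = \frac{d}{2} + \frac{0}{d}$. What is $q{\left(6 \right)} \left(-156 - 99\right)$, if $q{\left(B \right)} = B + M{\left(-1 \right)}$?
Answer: $- \frac{2805}{2} \approx -1402.5$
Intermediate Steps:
$M{\left(d \right)} = \frac{d}{2}$ ($M{\left(d \right)} = d \frac{1}{2} + 0 = \frac{d}{2} + 0 = \frac{d}{2}$)
$q{\left(B \right)} = - \frac{1}{2} + B$ ($q{\left(B \right)} = B + \frac{1}{2} \left(-1\right) = B - \frac{1}{2} = - \frac{1}{2} + B$)
$q{\left(6 \right)} \left(-156 - 99\right) = \left(- \frac{1}{2} + 6\right) \left(-156 - 99\right) = \frac{11}{2} \left(-255\right) = - \frac{2805}{2}$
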